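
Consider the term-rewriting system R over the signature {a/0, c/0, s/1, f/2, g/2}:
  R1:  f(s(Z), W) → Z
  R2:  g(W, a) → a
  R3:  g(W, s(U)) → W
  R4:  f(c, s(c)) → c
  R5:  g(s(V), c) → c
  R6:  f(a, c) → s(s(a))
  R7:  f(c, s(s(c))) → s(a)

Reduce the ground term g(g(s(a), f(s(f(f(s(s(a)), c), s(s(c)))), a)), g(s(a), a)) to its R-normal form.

a

1. g(g(s(a), f(s(f(f(s(s(a)), c), s(s(c)))), a)), g(s(a), a))  →  g(g(s(a), f(f(s(s(a)), c), s(s(c)))), g(s(a), a))   [R1 at 1.2]
2. g(g(s(a), f(f(s(s(a)), c), s(s(c)))), g(s(a), a))  →  g(g(s(a), f(s(a), s(s(c)))), g(s(a), a))   [R1 at 1.2.1]
3. g(g(s(a), f(s(a), s(s(c)))), g(s(a), a))  →  g(g(s(a), a), g(s(a), a))   [R1 at 1.2]
4. g(g(s(a), a), g(s(a), a))  →  g(a, g(s(a), a))   [R2 at 1]
5. g(a, g(s(a), a))  →  g(a, a)   [R2 at 2]
6. g(a, a)  →  a   [R2 at ε]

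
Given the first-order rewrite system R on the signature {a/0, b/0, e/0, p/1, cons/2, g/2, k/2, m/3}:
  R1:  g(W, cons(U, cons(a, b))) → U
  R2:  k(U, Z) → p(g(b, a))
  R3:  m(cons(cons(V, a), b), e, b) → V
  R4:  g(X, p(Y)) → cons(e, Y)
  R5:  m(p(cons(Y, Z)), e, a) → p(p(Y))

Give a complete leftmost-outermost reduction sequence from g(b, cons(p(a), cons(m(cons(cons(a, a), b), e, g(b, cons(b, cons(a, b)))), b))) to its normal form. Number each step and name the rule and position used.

1. g(b, cons(p(a), cons(m(cons(cons(a, a), b), e, g(b, cons(b, cons(a, b)))), b)))  →  g(b, cons(p(a), cons(m(cons(cons(a, a), b), e, b), b)))   [R1 at 2.2.1.3]
2. g(b, cons(p(a), cons(m(cons(cons(a, a), b), e, b), b)))  →  g(b, cons(p(a), cons(a, b)))   [R3 at 2.2.1]
3. g(b, cons(p(a), cons(a, b)))  →  p(a)   [R1 at ε]

p(a)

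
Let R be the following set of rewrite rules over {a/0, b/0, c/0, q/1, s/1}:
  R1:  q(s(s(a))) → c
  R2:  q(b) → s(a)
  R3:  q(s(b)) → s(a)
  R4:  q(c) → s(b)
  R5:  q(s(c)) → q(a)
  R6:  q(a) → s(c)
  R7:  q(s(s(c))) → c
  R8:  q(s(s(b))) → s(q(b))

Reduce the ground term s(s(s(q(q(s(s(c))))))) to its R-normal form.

s(s(s(s(b))))

1. s(s(s(q(q(s(s(c)))))))  →  s(s(s(q(c))))   [R7 at 1.1.1.1]
2. s(s(s(q(c))))  →  s(s(s(s(b))))   [R4 at 1.1.1]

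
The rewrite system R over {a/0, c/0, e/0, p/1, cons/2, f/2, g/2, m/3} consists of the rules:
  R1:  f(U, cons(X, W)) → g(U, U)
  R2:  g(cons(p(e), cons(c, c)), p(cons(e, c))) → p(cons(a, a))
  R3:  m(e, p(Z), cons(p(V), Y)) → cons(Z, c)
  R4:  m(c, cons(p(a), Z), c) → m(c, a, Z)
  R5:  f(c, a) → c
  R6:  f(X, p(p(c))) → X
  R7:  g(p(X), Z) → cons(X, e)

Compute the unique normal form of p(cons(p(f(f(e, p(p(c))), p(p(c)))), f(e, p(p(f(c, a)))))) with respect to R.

p(cons(p(e), e))

1. p(cons(p(f(f(e, p(p(c))), p(p(c)))), f(e, p(p(f(c, a))))))  →  p(cons(p(f(e, p(p(c)))), f(e, p(p(f(c, a))))))   [R6 at 1.1.1]
2. p(cons(p(f(e, p(p(c)))), f(e, p(p(f(c, a))))))  →  p(cons(p(e), f(e, p(p(f(c, a))))))   [R6 at 1.1.1]
3. p(cons(p(e), f(e, p(p(f(c, a))))))  →  p(cons(p(e), f(e, p(p(c)))))   [R5 at 1.2.2.1.1]
4. p(cons(p(e), f(e, p(p(c)))))  →  p(cons(p(e), e))   [R6 at 1.2]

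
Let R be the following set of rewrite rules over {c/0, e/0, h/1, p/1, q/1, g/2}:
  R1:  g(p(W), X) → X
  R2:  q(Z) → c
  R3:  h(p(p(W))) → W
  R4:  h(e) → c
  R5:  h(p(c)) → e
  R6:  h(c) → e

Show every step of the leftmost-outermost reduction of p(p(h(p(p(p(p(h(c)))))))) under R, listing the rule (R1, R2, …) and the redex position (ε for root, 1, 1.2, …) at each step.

1. p(p(h(p(p(p(p(h(c))))))))  →  p(p(p(p(h(c)))))   [R3 at 1.1]
2. p(p(p(p(h(c)))))  →  p(p(p(p(e))))   [R6 at 1.1.1.1]

p(p(p(p(e))))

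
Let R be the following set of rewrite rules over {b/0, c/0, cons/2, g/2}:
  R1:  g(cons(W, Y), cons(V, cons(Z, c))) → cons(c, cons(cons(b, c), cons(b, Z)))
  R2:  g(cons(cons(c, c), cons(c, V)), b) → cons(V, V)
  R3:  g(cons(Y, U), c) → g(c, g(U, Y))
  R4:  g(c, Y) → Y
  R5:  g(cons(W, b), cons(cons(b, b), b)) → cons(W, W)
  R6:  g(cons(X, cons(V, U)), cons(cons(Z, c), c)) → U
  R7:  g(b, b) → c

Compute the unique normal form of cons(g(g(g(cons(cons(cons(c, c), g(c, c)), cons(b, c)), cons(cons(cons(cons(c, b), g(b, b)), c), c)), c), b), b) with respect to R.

cons(b, b)

1. cons(g(g(g(cons(cons(cons(c, c), g(c, c)), cons(b, c)), cons(cons(cons(cons(c, b), g(b, b)), c), c)), c), b), b)  →  cons(g(g(c, c), b), b)   [R6 at 1.1.1]
2. cons(g(g(c, c), b), b)  →  cons(g(c, b), b)   [R4 at 1.1]
3. cons(g(c, b), b)  →  cons(b, b)   [R4 at 1]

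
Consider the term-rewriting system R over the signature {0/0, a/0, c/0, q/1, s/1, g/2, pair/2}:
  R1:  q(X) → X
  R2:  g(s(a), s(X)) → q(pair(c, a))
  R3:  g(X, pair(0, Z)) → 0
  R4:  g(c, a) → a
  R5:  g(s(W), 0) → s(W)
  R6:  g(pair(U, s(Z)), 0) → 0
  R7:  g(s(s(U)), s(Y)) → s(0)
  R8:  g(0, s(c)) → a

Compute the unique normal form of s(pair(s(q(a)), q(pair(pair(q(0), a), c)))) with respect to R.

1. s(pair(s(q(a)), q(pair(pair(q(0), a), c))))  →  s(pair(s(a), q(pair(pair(q(0), a), c))))   [R1 at 1.1.1]
2. s(pair(s(a), q(pair(pair(q(0), a), c))))  →  s(pair(s(a), pair(pair(q(0), a), c)))   [R1 at 1.2]
3. s(pair(s(a), pair(pair(q(0), a), c)))  →  s(pair(s(a), pair(pair(0, a), c)))   [R1 at 1.2.1.1]

s(pair(s(a), pair(pair(0, a), c)))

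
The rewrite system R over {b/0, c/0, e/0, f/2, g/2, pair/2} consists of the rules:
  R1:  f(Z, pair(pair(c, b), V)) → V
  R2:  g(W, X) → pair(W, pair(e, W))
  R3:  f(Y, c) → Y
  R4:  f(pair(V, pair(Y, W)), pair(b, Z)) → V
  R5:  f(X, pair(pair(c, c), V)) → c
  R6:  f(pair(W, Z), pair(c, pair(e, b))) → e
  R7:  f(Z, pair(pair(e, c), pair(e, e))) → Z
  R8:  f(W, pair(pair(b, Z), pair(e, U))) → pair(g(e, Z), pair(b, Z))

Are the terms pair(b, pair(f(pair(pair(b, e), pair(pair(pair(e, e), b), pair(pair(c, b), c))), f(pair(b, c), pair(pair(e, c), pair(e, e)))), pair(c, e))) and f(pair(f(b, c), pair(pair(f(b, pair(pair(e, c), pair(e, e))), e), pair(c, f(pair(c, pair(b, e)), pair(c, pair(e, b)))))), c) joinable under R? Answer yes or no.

Reduce t₁ = pair(b, pair(f(pair(pair(b, e), pair(pair(pair(e, e), b), pair(pair(c, b), c))), f(pair(b, c), pair(pair(e, c), pair(e, e)))), pair(c, e))):
1. pair(b, pair(f(pair(pair(b, e), pair(pair(pair(e, e), b), pair(pair(c, b), c))), f(pair(b, c), pair(pair(e, c), pair(e, e)))), pair(c, e)))  →  pair(b, pair(f(pair(pair(b, e), pair(pair(pair(e, e), b), pair(pair(c, b), c))), pair(b, c)), pair(c, e)))   [R7 at 2.1.2]
2. pair(b, pair(f(pair(pair(b, e), pair(pair(pair(e, e), b), pair(pair(c, b), c))), pair(b, c)), pair(c, e)))  →  pair(b, pair(pair(b, e), pair(c, e)))   [R4 at 2.1]

Reduce t₂ = f(pair(f(b, c), pair(pair(f(b, pair(pair(e, c), pair(e, e))), e), pair(c, f(pair(c, pair(b, e)), pair(c, pair(e, b)))))), c):
1. f(pair(f(b, c), pair(pair(f(b, pair(pair(e, c), pair(e, e))), e), pair(c, f(pair(c, pair(b, e)), pair(c, pair(e, b)))))), c)  →  pair(f(b, c), pair(pair(f(b, pair(pair(e, c), pair(e, e))), e), pair(c, f(pair(c, pair(b, e)), pair(c, pair(e, b))))))   [R3 at ε]
2. pair(f(b, c), pair(pair(f(b, pair(pair(e, c), pair(e, e))), e), pair(c, f(pair(c, pair(b, e)), pair(c, pair(e, b))))))  →  pair(b, pair(pair(f(b, pair(pair(e, c), pair(e, e))), e), pair(c, f(pair(c, pair(b, e)), pair(c, pair(e, b))))))   [R3 at 1]
3. pair(b, pair(pair(f(b, pair(pair(e, c), pair(e, e))), e), pair(c, f(pair(c, pair(b, e)), pair(c, pair(e, b))))))  →  pair(b, pair(pair(b, e), pair(c, f(pair(c, pair(b, e)), pair(c, pair(e, b))))))   [R7 at 2.1.1]
4. pair(b, pair(pair(b, e), pair(c, f(pair(c, pair(b, e)), pair(c, pair(e, b))))))  →  pair(b, pair(pair(b, e), pair(c, e)))   [R6 at 2.2.2]

yes — NF(t₁) = pair(b, pair(pair(b, e), pair(c, e))), NF(t₂) = pair(b, pair(pair(b, e), pair(c, e)))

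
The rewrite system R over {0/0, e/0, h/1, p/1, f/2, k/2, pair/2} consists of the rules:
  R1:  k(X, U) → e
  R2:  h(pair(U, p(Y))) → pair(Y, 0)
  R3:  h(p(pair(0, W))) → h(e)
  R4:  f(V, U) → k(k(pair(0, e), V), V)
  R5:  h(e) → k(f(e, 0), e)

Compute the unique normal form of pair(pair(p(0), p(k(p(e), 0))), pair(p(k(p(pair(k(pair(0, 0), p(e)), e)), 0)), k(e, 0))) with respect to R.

1. pair(pair(p(0), p(k(p(e), 0))), pair(p(k(p(pair(k(pair(0, 0), p(e)), e)), 0)), k(e, 0)))  →  pair(pair(p(0), p(e)), pair(p(k(p(pair(k(pair(0, 0), p(e)), e)), 0)), k(e, 0)))   [R1 at 1.2.1]
2. pair(pair(p(0), p(e)), pair(p(k(p(pair(k(pair(0, 0), p(e)), e)), 0)), k(e, 0)))  →  pair(pair(p(0), p(e)), pair(p(e), k(e, 0)))   [R1 at 2.1.1]
3. pair(pair(p(0), p(e)), pair(p(e), k(e, 0)))  →  pair(pair(p(0), p(e)), pair(p(e), e))   [R1 at 2.2]

pair(pair(p(0), p(e)), pair(p(e), e))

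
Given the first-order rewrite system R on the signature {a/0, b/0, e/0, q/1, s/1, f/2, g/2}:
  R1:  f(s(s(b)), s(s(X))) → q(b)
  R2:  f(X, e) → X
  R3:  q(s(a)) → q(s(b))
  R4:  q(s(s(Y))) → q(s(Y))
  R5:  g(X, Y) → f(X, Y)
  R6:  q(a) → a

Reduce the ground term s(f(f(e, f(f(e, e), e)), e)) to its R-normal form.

s(e)

1. s(f(f(e, f(f(e, e), e)), e))  →  s(f(e, f(f(e, e), e)))   [R2 at 1]
2. s(f(e, f(f(e, e), e)))  →  s(f(e, f(e, e)))   [R2 at 1.2]
3. s(f(e, f(e, e)))  →  s(f(e, e))   [R2 at 1.2]
4. s(f(e, e))  →  s(e)   [R2 at 1]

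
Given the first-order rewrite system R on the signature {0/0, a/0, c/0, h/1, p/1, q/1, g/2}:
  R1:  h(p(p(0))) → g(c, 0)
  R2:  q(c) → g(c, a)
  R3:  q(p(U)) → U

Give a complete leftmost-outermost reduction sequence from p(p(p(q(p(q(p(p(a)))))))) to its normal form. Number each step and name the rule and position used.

1. p(p(p(q(p(q(p(p(a))))))))  →  p(p(p(q(p(p(a))))))   [R3 at 1.1.1]
2. p(p(p(q(p(p(a))))))  →  p(p(p(p(a))))   [R3 at 1.1.1]

p(p(p(p(a))))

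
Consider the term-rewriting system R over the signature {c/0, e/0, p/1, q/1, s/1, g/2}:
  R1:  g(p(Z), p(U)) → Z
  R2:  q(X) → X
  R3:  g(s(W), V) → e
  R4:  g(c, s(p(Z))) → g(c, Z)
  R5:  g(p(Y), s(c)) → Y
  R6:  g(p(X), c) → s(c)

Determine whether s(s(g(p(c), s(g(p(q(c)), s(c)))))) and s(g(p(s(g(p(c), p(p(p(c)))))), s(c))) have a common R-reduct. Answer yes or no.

yes — NF(t₁) = s(s(c)), NF(t₂) = s(s(c))

Reduce t₁ = s(s(g(p(c), s(g(p(q(c)), s(c)))))):
1. s(s(g(p(c), s(g(p(q(c)), s(c))))))  →  s(s(g(p(c), s(q(c)))))   [R5 at 1.1.2.1]
2. s(s(g(p(c), s(q(c)))))  →  s(s(g(p(c), s(c))))   [R2 at 1.1.2.1]
3. s(s(g(p(c), s(c))))  →  s(s(c))   [R5 at 1.1]

Reduce t₂ = s(g(p(s(g(p(c), p(p(p(c)))))), s(c))):
1. s(g(p(s(g(p(c), p(p(p(c)))))), s(c)))  →  s(s(g(p(c), p(p(p(c))))))   [R5 at 1]
2. s(s(g(p(c), p(p(p(c))))))  →  s(s(c))   [R1 at 1.1]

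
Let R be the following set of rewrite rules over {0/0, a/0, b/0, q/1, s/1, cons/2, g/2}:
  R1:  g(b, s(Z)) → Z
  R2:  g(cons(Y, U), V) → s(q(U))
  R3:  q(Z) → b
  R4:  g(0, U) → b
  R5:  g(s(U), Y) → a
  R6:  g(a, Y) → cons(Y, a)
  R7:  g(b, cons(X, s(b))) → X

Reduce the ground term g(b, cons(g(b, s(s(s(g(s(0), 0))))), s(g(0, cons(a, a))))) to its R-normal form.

1. g(b, cons(g(b, s(s(s(g(s(0), 0))))), s(g(0, cons(a, a)))))  →  g(b, cons(s(s(g(s(0), 0))), s(g(0, cons(a, a)))))   [R1 at 2.1]
2. g(b, cons(s(s(g(s(0), 0))), s(g(0, cons(a, a)))))  →  g(b, cons(s(s(a)), s(g(0, cons(a, a)))))   [R5 at 2.1.1.1]
3. g(b, cons(s(s(a)), s(g(0, cons(a, a)))))  →  g(b, cons(s(s(a)), s(b)))   [R4 at 2.2.1]
4. g(b, cons(s(s(a)), s(b)))  →  s(s(a))   [R7 at ε]

s(s(a))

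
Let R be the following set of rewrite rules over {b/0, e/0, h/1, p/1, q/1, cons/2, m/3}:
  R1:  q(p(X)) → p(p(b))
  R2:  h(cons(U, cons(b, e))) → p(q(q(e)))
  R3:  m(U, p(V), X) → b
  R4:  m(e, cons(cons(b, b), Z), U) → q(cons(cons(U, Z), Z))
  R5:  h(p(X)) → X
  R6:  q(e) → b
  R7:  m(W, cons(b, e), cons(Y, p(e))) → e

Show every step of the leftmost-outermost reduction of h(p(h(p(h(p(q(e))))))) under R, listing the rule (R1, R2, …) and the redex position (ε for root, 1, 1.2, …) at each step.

1. h(p(h(p(h(p(q(e)))))))  →  h(p(h(p(q(e)))))   [R5 at ε]
2. h(p(h(p(q(e)))))  →  h(p(q(e)))   [R5 at ε]
3. h(p(q(e)))  →  q(e)   [R5 at ε]
4. q(e)  →  b   [R6 at ε]

b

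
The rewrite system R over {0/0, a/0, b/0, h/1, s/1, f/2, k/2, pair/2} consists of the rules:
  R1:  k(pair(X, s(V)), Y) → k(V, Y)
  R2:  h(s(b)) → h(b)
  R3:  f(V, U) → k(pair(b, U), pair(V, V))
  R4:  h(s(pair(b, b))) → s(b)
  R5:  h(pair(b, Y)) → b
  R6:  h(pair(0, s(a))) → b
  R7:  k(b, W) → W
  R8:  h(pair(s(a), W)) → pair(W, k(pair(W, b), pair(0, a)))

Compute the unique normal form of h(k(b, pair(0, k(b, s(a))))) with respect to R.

b

1. h(k(b, pair(0, k(b, s(a)))))  →  h(pair(0, k(b, s(a))))   [R7 at 1]
2. h(pair(0, k(b, s(a))))  →  h(pair(0, s(a)))   [R7 at 1.2]
3. h(pair(0, s(a)))  →  b   [R6 at ε]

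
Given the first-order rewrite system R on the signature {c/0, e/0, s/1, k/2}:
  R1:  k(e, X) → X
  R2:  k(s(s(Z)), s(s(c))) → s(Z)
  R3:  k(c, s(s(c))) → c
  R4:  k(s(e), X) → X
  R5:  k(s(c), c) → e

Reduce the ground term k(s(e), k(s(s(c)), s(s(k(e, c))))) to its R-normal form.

1. k(s(e), k(s(s(c)), s(s(k(e, c)))))  →  k(s(s(c)), s(s(k(e, c))))   [R4 at ε]
2. k(s(s(c)), s(s(k(e, c))))  →  k(s(s(c)), s(s(c)))   [R1 at 2.1.1]
3. k(s(s(c)), s(s(c)))  →  s(c)   [R2 at ε]

s(c)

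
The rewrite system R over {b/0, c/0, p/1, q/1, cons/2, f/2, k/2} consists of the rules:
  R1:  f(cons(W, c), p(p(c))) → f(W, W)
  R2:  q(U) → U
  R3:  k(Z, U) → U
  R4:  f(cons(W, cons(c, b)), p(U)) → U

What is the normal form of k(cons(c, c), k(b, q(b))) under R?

b

1. k(cons(c, c), k(b, q(b)))  →  k(b, q(b))   [R3 at ε]
2. k(b, q(b))  →  q(b)   [R3 at ε]
3. q(b)  →  b   [R2 at ε]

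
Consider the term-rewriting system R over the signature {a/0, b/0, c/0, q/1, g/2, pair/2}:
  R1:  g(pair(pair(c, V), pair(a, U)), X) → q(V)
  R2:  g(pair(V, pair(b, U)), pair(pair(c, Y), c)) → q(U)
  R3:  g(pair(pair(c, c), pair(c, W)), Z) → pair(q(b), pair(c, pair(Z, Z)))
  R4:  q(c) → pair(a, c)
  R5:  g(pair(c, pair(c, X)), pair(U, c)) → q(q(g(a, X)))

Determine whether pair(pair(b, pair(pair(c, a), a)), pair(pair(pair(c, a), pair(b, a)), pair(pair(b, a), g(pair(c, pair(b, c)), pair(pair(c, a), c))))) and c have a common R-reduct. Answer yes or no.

no — NF(t₁) = pair(pair(b, pair(pair(c, a), a)), pair(pair(pair(c, a), pair(b, a)), pair(pair(b, a), pair(a, c)))), NF(t₂) = c

Reduce t₁ = pair(pair(b, pair(pair(c, a), a)), pair(pair(pair(c, a), pair(b, a)), pair(pair(b, a), g(pair(c, pair(b, c)), pair(pair(c, a), c))))):
1. pair(pair(b, pair(pair(c, a), a)), pair(pair(pair(c, a), pair(b, a)), pair(pair(b, a), g(pair(c, pair(b, c)), pair(pair(c, a), c)))))  →  pair(pair(b, pair(pair(c, a), a)), pair(pair(pair(c, a), pair(b, a)), pair(pair(b, a), q(c))))   [R2 at 2.2.2]
2. pair(pair(b, pair(pair(c, a), a)), pair(pair(pair(c, a), pair(b, a)), pair(pair(b, a), q(c))))  →  pair(pair(b, pair(pair(c, a), a)), pair(pair(pair(c, a), pair(b, a)), pair(pair(b, a), pair(a, c))))   [R4 at 2.2.2]

Reduce t₂ = c:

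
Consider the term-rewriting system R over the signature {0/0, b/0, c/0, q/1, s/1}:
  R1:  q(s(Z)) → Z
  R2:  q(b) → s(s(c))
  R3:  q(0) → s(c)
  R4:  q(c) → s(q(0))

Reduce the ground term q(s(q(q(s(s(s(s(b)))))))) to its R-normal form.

s(s(b))

1. q(s(q(q(s(s(s(s(b))))))))  →  q(q(s(s(s(s(b))))))   [R1 at ε]
2. q(q(s(s(s(s(b))))))  →  q(s(s(s(b))))   [R1 at 1]
3. q(s(s(s(b))))  →  s(s(b))   [R1 at ε]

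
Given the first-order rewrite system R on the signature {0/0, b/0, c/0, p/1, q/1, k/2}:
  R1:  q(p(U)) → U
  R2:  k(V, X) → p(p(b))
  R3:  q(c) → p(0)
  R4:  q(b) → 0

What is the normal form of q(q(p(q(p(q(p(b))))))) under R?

0

1. q(q(p(q(p(q(p(b)))))))  →  q(q(p(q(p(b)))))   [R1 at 1]
2. q(q(p(q(p(b)))))  →  q(q(p(b)))   [R1 at 1]
3. q(q(p(b)))  →  q(b)   [R1 at 1]
4. q(b)  →  0   [R4 at ε]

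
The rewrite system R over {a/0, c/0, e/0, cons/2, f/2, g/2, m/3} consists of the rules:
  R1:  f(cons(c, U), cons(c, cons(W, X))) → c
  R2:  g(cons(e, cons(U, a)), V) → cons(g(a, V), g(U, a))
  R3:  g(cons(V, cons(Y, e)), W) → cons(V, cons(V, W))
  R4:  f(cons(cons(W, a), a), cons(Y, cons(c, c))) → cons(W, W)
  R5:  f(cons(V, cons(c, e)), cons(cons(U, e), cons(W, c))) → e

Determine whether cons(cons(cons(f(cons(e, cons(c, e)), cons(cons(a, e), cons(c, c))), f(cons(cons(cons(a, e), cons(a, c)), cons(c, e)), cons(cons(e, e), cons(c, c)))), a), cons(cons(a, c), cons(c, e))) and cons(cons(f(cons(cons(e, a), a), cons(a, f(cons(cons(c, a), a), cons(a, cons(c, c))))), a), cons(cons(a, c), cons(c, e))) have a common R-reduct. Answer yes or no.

Reduce t₁ = cons(cons(cons(f(cons(e, cons(c, e)), cons(cons(a, e), cons(c, c))), f(cons(cons(cons(a, e), cons(a, c)), cons(c, e)), cons(cons(e, e), cons(c, c)))), a), cons(cons(a, c), cons(c, e))):
1. cons(cons(cons(f(cons(e, cons(c, e)), cons(cons(a, e), cons(c, c))), f(cons(cons(cons(a, e), cons(a, c)), cons(c, e)), cons(cons(e, e), cons(c, c)))), a), cons(cons(a, c), cons(c, e)))  →  cons(cons(cons(e, f(cons(cons(cons(a, e), cons(a, c)), cons(c, e)), cons(cons(e, e), cons(c, c)))), a), cons(cons(a, c), cons(c, e)))   [R5 at 1.1.1]
2. cons(cons(cons(e, f(cons(cons(cons(a, e), cons(a, c)), cons(c, e)), cons(cons(e, e), cons(c, c)))), a), cons(cons(a, c), cons(c, e)))  →  cons(cons(cons(e, e), a), cons(cons(a, c), cons(c, e)))   [R5 at 1.1.2]

Reduce t₂ = cons(cons(f(cons(cons(e, a), a), cons(a, f(cons(cons(c, a), a), cons(a, cons(c, c))))), a), cons(cons(a, c), cons(c, e))):
1. cons(cons(f(cons(cons(e, a), a), cons(a, f(cons(cons(c, a), a), cons(a, cons(c, c))))), a), cons(cons(a, c), cons(c, e)))  →  cons(cons(f(cons(cons(e, a), a), cons(a, cons(c, c))), a), cons(cons(a, c), cons(c, e)))   [R4 at 1.1.2.2]
2. cons(cons(f(cons(cons(e, a), a), cons(a, cons(c, c))), a), cons(cons(a, c), cons(c, e)))  →  cons(cons(cons(e, e), a), cons(cons(a, c), cons(c, e)))   [R4 at 1.1]

yes — NF(t₁) = cons(cons(cons(e, e), a), cons(cons(a, c), cons(c, e))), NF(t₂) = cons(cons(cons(e, e), a), cons(cons(a, c), cons(c, e)))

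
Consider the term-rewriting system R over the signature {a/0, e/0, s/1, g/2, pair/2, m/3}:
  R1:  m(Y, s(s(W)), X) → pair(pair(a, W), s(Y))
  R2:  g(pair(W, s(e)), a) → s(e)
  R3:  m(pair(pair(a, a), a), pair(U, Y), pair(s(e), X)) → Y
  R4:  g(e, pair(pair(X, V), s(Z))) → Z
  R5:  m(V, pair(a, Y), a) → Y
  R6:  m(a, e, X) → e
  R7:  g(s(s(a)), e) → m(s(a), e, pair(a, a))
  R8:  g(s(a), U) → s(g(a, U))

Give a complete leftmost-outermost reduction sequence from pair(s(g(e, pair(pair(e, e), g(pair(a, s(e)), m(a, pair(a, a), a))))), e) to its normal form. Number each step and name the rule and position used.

pair(s(e), e)

1. pair(s(g(e, pair(pair(e, e), g(pair(a, s(e)), m(a, pair(a, a), a))))), e)  →  pair(s(g(e, pair(pair(e, e), g(pair(a, s(e)), a)))), e)   [R5 at 1.1.2.2.2]
2. pair(s(g(e, pair(pair(e, e), g(pair(a, s(e)), a)))), e)  →  pair(s(g(e, pair(pair(e, e), s(e)))), e)   [R2 at 1.1.2.2]
3. pair(s(g(e, pair(pair(e, e), s(e)))), e)  →  pair(s(e), e)   [R4 at 1.1]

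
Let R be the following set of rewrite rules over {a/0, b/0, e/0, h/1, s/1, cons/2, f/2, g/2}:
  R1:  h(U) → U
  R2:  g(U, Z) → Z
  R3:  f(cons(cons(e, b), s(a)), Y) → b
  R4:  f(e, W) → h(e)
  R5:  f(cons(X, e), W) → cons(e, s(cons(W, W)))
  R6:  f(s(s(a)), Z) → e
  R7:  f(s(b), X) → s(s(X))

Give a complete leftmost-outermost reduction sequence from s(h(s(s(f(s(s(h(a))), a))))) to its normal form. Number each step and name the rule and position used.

1. s(h(s(s(f(s(s(h(a))), a)))))  →  s(s(s(f(s(s(h(a))), a))))   [R1 at 1]
2. s(s(s(f(s(s(h(a))), a))))  →  s(s(s(f(s(s(a)), a))))   [R1 at 1.1.1.1.1.1]
3. s(s(s(f(s(s(a)), a))))  →  s(s(s(e)))   [R6 at 1.1.1]

s(s(s(e)))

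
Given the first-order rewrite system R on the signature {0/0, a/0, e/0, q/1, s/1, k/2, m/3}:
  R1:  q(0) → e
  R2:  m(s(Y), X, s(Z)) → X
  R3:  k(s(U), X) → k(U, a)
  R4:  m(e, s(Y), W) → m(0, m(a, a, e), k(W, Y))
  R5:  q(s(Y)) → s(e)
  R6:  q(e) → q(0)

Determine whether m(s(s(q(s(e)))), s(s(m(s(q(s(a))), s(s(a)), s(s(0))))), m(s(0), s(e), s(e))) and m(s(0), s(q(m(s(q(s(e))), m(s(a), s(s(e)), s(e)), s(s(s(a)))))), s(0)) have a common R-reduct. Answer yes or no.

no — NF(t₁) = s(s(s(s(a)))), NF(t₂) = s(s(e))

Reduce t₁ = m(s(s(q(s(e)))), s(s(m(s(q(s(a))), s(s(a)), s(s(0))))), m(s(0), s(e), s(e))):
1. m(s(s(q(s(e)))), s(s(m(s(q(s(a))), s(s(a)), s(s(0))))), m(s(0), s(e), s(e)))  →  m(s(s(s(e))), s(s(m(s(q(s(a))), s(s(a)), s(s(0))))), m(s(0), s(e), s(e)))   [R5 at 1.1.1]
2. m(s(s(s(e))), s(s(m(s(q(s(a))), s(s(a)), s(s(0))))), m(s(0), s(e), s(e)))  →  m(s(s(s(e))), s(s(s(s(a)))), m(s(0), s(e), s(e)))   [R2 at 2.1.1]
3. m(s(s(s(e))), s(s(s(s(a)))), m(s(0), s(e), s(e)))  →  m(s(s(s(e))), s(s(s(s(a)))), s(e))   [R2 at 3]
4. m(s(s(s(e))), s(s(s(s(a)))), s(e))  →  s(s(s(s(a))))   [R2 at ε]

Reduce t₂ = m(s(0), s(q(m(s(q(s(e))), m(s(a), s(s(e)), s(e)), s(s(s(a)))))), s(0)):
1. m(s(0), s(q(m(s(q(s(e))), m(s(a), s(s(e)), s(e)), s(s(s(a)))))), s(0))  →  s(q(m(s(q(s(e))), m(s(a), s(s(e)), s(e)), s(s(s(a))))))   [R2 at ε]
2. s(q(m(s(q(s(e))), m(s(a), s(s(e)), s(e)), s(s(s(a))))))  →  s(q(m(s(a), s(s(e)), s(e))))   [R2 at 1.1]
3. s(q(m(s(a), s(s(e)), s(e))))  →  s(q(s(s(e))))   [R2 at 1.1]
4. s(q(s(s(e))))  →  s(s(e))   [R5 at 1]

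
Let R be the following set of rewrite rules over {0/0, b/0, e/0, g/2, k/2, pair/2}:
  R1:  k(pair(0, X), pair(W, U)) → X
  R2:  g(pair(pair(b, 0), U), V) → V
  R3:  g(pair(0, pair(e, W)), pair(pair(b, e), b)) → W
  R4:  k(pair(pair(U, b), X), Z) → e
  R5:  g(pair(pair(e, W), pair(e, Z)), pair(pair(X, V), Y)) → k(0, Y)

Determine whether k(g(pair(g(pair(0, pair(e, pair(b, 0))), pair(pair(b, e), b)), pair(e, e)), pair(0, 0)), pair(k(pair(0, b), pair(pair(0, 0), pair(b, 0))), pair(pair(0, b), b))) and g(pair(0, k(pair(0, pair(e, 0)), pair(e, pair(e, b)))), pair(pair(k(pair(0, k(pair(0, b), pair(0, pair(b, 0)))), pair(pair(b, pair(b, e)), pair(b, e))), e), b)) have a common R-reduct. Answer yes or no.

Reduce t₁ = k(g(pair(g(pair(0, pair(e, pair(b, 0))), pair(pair(b, e), b)), pair(e, e)), pair(0, 0)), pair(k(pair(0, b), pair(pair(0, 0), pair(b, 0))), pair(pair(0, b), b))):
1. k(g(pair(g(pair(0, pair(e, pair(b, 0))), pair(pair(b, e), b)), pair(e, e)), pair(0, 0)), pair(k(pair(0, b), pair(pair(0, 0), pair(b, 0))), pair(pair(0, b), b)))  →  k(g(pair(pair(b, 0), pair(e, e)), pair(0, 0)), pair(k(pair(0, b), pair(pair(0, 0), pair(b, 0))), pair(pair(0, b), b)))   [R3 at 1.1.1]
2. k(g(pair(pair(b, 0), pair(e, e)), pair(0, 0)), pair(k(pair(0, b), pair(pair(0, 0), pair(b, 0))), pair(pair(0, b), b)))  →  k(pair(0, 0), pair(k(pair(0, b), pair(pair(0, 0), pair(b, 0))), pair(pair(0, b), b)))   [R2 at 1]
3. k(pair(0, 0), pair(k(pair(0, b), pair(pair(0, 0), pair(b, 0))), pair(pair(0, b), b)))  →  0   [R1 at ε]

Reduce t₂ = g(pair(0, k(pair(0, pair(e, 0)), pair(e, pair(e, b)))), pair(pair(k(pair(0, k(pair(0, b), pair(0, pair(b, 0)))), pair(pair(b, pair(b, e)), pair(b, e))), e), b)):
1. g(pair(0, k(pair(0, pair(e, 0)), pair(e, pair(e, b)))), pair(pair(k(pair(0, k(pair(0, b), pair(0, pair(b, 0)))), pair(pair(b, pair(b, e)), pair(b, e))), e), b))  →  g(pair(0, pair(e, 0)), pair(pair(k(pair(0, k(pair(0, b), pair(0, pair(b, 0)))), pair(pair(b, pair(b, e)), pair(b, e))), e), b))   [R1 at 1.2]
2. g(pair(0, pair(e, 0)), pair(pair(k(pair(0, k(pair(0, b), pair(0, pair(b, 0)))), pair(pair(b, pair(b, e)), pair(b, e))), e), b))  →  g(pair(0, pair(e, 0)), pair(pair(k(pair(0, b), pair(0, pair(b, 0))), e), b))   [R1 at 2.1.1]
3. g(pair(0, pair(e, 0)), pair(pair(k(pair(0, b), pair(0, pair(b, 0))), e), b))  →  g(pair(0, pair(e, 0)), pair(pair(b, e), b))   [R1 at 2.1.1]
4. g(pair(0, pair(e, 0)), pair(pair(b, e), b))  →  0   [R3 at ε]

yes — NF(t₁) = 0, NF(t₂) = 0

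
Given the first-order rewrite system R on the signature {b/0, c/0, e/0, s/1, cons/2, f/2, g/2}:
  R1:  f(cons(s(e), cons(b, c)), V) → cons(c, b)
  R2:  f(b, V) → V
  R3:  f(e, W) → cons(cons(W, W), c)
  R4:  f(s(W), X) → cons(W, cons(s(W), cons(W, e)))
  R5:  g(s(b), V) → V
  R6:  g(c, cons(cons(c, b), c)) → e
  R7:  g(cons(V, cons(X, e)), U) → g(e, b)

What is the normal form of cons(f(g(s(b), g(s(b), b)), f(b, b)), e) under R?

cons(b, e)

1. cons(f(g(s(b), g(s(b), b)), f(b, b)), e)  →  cons(f(g(s(b), b), f(b, b)), e)   [R5 at 1.1]
2. cons(f(g(s(b), b), f(b, b)), e)  →  cons(f(b, f(b, b)), e)   [R5 at 1.1]
3. cons(f(b, f(b, b)), e)  →  cons(f(b, b), e)   [R2 at 1]
4. cons(f(b, b), e)  →  cons(b, e)   [R2 at 1]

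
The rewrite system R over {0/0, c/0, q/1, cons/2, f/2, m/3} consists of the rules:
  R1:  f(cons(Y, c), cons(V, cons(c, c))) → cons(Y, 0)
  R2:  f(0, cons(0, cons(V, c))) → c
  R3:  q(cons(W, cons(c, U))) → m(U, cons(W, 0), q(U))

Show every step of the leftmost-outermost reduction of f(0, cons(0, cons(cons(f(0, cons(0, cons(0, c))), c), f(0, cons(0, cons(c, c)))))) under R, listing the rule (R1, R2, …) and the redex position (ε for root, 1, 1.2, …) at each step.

1. f(0, cons(0, cons(cons(f(0, cons(0, cons(0, c))), c), f(0, cons(0, cons(c, c))))))  →  f(0, cons(0, cons(cons(c, c), f(0, cons(0, cons(c, c))))))   [R2 at 2.2.1.1]
2. f(0, cons(0, cons(cons(c, c), f(0, cons(0, cons(c, c))))))  →  f(0, cons(0, cons(cons(c, c), c)))   [R2 at 2.2.2]
3. f(0, cons(0, cons(cons(c, c), c)))  →  c   [R2 at ε]

c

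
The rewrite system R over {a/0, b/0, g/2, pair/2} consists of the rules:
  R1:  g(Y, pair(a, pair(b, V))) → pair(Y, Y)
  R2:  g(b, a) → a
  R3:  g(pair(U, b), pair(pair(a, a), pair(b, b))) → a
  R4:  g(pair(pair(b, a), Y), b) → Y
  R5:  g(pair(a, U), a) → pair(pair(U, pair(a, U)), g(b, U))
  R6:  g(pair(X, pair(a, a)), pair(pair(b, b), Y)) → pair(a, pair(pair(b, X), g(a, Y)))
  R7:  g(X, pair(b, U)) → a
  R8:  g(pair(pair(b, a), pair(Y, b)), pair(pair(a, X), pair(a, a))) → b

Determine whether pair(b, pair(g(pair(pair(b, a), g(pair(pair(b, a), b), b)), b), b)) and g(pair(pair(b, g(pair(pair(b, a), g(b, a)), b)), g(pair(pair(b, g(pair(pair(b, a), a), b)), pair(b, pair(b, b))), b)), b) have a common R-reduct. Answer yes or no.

Reduce t₁ = pair(b, pair(g(pair(pair(b, a), g(pair(pair(b, a), b), b)), b), b)):
1. pair(b, pair(g(pair(pair(b, a), g(pair(pair(b, a), b), b)), b), b))  →  pair(b, pair(g(pair(pair(b, a), b), b), b))   [R4 at 2.1]
2. pair(b, pair(g(pair(pair(b, a), b), b), b))  →  pair(b, pair(b, b))   [R4 at 2.1]

Reduce t₂ = g(pair(pair(b, g(pair(pair(b, a), g(b, a)), b)), g(pair(pair(b, g(pair(pair(b, a), a), b)), pair(b, pair(b, b))), b)), b):
1. g(pair(pair(b, g(pair(pair(b, a), g(b, a)), b)), g(pair(pair(b, g(pair(pair(b, a), a), b)), pair(b, pair(b, b))), b)), b)  →  g(pair(pair(b, g(b, a)), g(pair(pair(b, g(pair(pair(b, a), a), b)), pair(b, pair(b, b))), b)), b)   [R4 at 1.1.2]
2. g(pair(pair(b, g(b, a)), g(pair(pair(b, g(pair(pair(b, a), a), b)), pair(b, pair(b, b))), b)), b)  →  g(pair(pair(b, a), g(pair(pair(b, g(pair(pair(b, a), a), b)), pair(b, pair(b, b))), b)), b)   [R2 at 1.1.2]
3. g(pair(pair(b, a), g(pair(pair(b, g(pair(pair(b, a), a), b)), pair(b, pair(b, b))), b)), b)  →  g(pair(pair(b, g(pair(pair(b, a), a), b)), pair(b, pair(b, b))), b)   [R4 at ε]
4. g(pair(pair(b, g(pair(pair(b, a), a), b)), pair(b, pair(b, b))), b)  →  g(pair(pair(b, a), pair(b, pair(b, b))), b)   [R4 at 1.1.2]
5. g(pair(pair(b, a), pair(b, pair(b, b))), b)  →  pair(b, pair(b, b))   [R4 at ε]

yes — NF(t₁) = pair(b, pair(b, b)), NF(t₂) = pair(b, pair(b, b))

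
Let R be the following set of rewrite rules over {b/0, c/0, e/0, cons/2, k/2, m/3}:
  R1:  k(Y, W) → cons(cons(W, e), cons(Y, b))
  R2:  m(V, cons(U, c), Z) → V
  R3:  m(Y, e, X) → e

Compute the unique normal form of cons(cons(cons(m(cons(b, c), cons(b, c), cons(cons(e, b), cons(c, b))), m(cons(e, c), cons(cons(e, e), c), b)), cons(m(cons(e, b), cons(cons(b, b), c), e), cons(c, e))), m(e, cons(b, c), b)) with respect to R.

1. cons(cons(cons(m(cons(b, c), cons(b, c), cons(cons(e, b), cons(c, b))), m(cons(e, c), cons(cons(e, e), c), b)), cons(m(cons(e, b), cons(cons(b, b), c), e), cons(c, e))), m(e, cons(b, c), b))  →  cons(cons(cons(cons(b, c), m(cons(e, c), cons(cons(e, e), c), b)), cons(m(cons(e, b), cons(cons(b, b), c), e), cons(c, e))), m(e, cons(b, c), b))   [R2 at 1.1.1]
2. cons(cons(cons(cons(b, c), m(cons(e, c), cons(cons(e, e), c), b)), cons(m(cons(e, b), cons(cons(b, b), c), e), cons(c, e))), m(e, cons(b, c), b))  →  cons(cons(cons(cons(b, c), cons(e, c)), cons(m(cons(e, b), cons(cons(b, b), c), e), cons(c, e))), m(e, cons(b, c), b))   [R2 at 1.1.2]
3. cons(cons(cons(cons(b, c), cons(e, c)), cons(m(cons(e, b), cons(cons(b, b), c), e), cons(c, e))), m(e, cons(b, c), b))  →  cons(cons(cons(cons(b, c), cons(e, c)), cons(cons(e, b), cons(c, e))), m(e, cons(b, c), b))   [R2 at 1.2.1]
4. cons(cons(cons(cons(b, c), cons(e, c)), cons(cons(e, b), cons(c, e))), m(e, cons(b, c), b))  →  cons(cons(cons(cons(b, c), cons(e, c)), cons(cons(e, b), cons(c, e))), e)   [R2 at 2]

cons(cons(cons(cons(b, c), cons(e, c)), cons(cons(e, b), cons(c, e))), e)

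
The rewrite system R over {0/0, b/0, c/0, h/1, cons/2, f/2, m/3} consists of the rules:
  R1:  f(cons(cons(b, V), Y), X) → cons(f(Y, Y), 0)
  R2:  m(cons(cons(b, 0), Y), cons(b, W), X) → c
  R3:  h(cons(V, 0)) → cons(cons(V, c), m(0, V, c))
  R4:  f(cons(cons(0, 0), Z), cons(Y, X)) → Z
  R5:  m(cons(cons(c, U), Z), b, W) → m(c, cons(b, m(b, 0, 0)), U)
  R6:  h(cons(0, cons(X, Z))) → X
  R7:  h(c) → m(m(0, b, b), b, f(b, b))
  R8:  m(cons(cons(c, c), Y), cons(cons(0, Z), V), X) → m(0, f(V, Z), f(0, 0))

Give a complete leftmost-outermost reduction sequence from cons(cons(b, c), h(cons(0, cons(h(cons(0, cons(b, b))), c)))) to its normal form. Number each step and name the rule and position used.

cons(cons(b, c), b)

1. cons(cons(b, c), h(cons(0, cons(h(cons(0, cons(b, b))), c))))  →  cons(cons(b, c), h(cons(0, cons(b, b))))   [R6 at 2]
2. cons(cons(b, c), h(cons(0, cons(b, b))))  →  cons(cons(b, c), b)   [R6 at 2]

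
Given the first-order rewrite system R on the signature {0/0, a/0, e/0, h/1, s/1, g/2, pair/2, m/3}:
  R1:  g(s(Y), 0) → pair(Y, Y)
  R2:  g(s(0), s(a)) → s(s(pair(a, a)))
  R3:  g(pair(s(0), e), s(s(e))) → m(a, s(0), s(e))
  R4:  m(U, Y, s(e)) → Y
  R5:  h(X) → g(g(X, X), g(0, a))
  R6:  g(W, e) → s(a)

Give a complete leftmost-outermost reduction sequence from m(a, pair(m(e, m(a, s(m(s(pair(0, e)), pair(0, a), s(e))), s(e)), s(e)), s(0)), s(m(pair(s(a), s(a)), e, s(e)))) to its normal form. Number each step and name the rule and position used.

pair(s(pair(0, a)), s(0))

1. m(a, pair(m(e, m(a, s(m(s(pair(0, e)), pair(0, a), s(e))), s(e)), s(e)), s(0)), s(m(pair(s(a), s(a)), e, s(e))))  →  m(a, pair(m(a, s(m(s(pair(0, e)), pair(0, a), s(e))), s(e)), s(0)), s(m(pair(s(a), s(a)), e, s(e))))   [R4 at 2.1]
2. m(a, pair(m(a, s(m(s(pair(0, e)), pair(0, a), s(e))), s(e)), s(0)), s(m(pair(s(a), s(a)), e, s(e))))  →  m(a, pair(s(m(s(pair(0, e)), pair(0, a), s(e))), s(0)), s(m(pair(s(a), s(a)), e, s(e))))   [R4 at 2.1]
3. m(a, pair(s(m(s(pair(0, e)), pair(0, a), s(e))), s(0)), s(m(pair(s(a), s(a)), e, s(e))))  →  m(a, pair(s(pair(0, a)), s(0)), s(m(pair(s(a), s(a)), e, s(e))))   [R4 at 2.1.1]
4. m(a, pair(s(pair(0, a)), s(0)), s(m(pair(s(a), s(a)), e, s(e))))  →  m(a, pair(s(pair(0, a)), s(0)), s(e))   [R4 at 3.1]
5. m(a, pair(s(pair(0, a)), s(0)), s(e))  →  pair(s(pair(0, a)), s(0))   [R4 at ε]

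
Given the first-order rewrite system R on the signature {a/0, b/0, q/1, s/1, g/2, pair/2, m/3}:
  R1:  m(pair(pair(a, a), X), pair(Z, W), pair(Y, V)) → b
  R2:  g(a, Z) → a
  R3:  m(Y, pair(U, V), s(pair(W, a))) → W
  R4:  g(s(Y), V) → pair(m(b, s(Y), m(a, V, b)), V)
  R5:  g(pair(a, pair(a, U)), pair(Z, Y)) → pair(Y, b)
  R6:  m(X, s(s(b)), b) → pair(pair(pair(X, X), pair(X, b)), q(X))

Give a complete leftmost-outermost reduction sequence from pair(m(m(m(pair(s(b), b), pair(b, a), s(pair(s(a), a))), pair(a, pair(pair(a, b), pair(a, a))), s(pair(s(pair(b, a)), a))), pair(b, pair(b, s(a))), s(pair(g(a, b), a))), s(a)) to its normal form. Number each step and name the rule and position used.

pair(a, s(a))

1. pair(m(m(m(pair(s(b), b), pair(b, a), s(pair(s(a), a))), pair(a, pair(pair(a, b), pair(a, a))), s(pair(s(pair(b, a)), a))), pair(b, pair(b, s(a))), s(pair(g(a, b), a))), s(a))  →  pair(g(a, b), s(a))   [R3 at 1]
2. pair(g(a, b), s(a))  →  pair(a, s(a))   [R2 at 1]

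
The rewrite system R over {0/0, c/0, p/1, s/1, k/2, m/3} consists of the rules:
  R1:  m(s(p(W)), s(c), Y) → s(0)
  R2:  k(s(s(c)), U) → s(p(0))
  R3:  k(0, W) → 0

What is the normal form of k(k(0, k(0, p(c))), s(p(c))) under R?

0

1. k(k(0, k(0, p(c))), s(p(c)))  →  k(0, s(p(c)))   [R3 at 1]
2. k(0, s(p(c)))  →  0   [R3 at ε]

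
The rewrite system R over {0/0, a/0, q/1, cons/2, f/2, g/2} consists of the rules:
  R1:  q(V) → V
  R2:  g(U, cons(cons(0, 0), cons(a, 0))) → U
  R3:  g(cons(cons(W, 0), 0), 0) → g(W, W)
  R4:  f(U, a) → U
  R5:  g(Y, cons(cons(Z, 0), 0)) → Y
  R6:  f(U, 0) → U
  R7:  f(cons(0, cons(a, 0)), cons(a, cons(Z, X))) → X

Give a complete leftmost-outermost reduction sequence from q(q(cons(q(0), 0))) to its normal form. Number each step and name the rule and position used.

1. q(q(cons(q(0), 0)))  →  q(cons(q(0), 0))   [R1 at ε]
2. q(cons(q(0), 0))  →  cons(q(0), 0)   [R1 at ε]
3. cons(q(0), 0)  →  cons(0, 0)   [R1 at 1]

cons(0, 0)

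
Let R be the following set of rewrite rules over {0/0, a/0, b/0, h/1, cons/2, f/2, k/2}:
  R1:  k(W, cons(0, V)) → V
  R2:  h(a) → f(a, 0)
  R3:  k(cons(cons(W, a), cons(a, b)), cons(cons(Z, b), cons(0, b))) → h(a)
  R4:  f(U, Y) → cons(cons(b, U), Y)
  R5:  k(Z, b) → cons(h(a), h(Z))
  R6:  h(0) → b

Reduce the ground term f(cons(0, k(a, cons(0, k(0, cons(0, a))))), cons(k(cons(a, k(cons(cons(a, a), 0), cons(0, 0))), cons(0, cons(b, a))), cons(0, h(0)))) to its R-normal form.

cons(cons(b, cons(0, a)), cons(cons(b, a), cons(0, b)))

1. f(cons(0, k(a, cons(0, k(0, cons(0, a))))), cons(k(cons(a, k(cons(cons(a, a), 0), cons(0, 0))), cons(0, cons(b, a))), cons(0, h(0))))  →  cons(cons(b, cons(0, k(a, cons(0, k(0, cons(0, a)))))), cons(k(cons(a, k(cons(cons(a, a), 0), cons(0, 0))), cons(0, cons(b, a))), cons(0, h(0))))   [R4 at ε]
2. cons(cons(b, cons(0, k(a, cons(0, k(0, cons(0, a)))))), cons(k(cons(a, k(cons(cons(a, a), 0), cons(0, 0))), cons(0, cons(b, a))), cons(0, h(0))))  →  cons(cons(b, cons(0, k(0, cons(0, a)))), cons(k(cons(a, k(cons(cons(a, a), 0), cons(0, 0))), cons(0, cons(b, a))), cons(0, h(0))))   [R1 at 1.2.2]
3. cons(cons(b, cons(0, k(0, cons(0, a)))), cons(k(cons(a, k(cons(cons(a, a), 0), cons(0, 0))), cons(0, cons(b, a))), cons(0, h(0))))  →  cons(cons(b, cons(0, a)), cons(k(cons(a, k(cons(cons(a, a), 0), cons(0, 0))), cons(0, cons(b, a))), cons(0, h(0))))   [R1 at 1.2.2]
4. cons(cons(b, cons(0, a)), cons(k(cons(a, k(cons(cons(a, a), 0), cons(0, 0))), cons(0, cons(b, a))), cons(0, h(0))))  →  cons(cons(b, cons(0, a)), cons(cons(b, a), cons(0, h(0))))   [R1 at 2.1]
5. cons(cons(b, cons(0, a)), cons(cons(b, a), cons(0, h(0))))  →  cons(cons(b, cons(0, a)), cons(cons(b, a), cons(0, b)))   [R6 at 2.2.2]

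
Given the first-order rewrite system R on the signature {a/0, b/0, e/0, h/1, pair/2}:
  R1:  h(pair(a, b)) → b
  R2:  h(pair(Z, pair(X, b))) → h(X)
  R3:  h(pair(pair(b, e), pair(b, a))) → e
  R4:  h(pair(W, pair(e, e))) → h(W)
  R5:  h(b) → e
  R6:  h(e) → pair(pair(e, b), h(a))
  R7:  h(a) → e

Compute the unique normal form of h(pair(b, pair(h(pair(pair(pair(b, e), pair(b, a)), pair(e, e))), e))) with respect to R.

1. h(pair(b, pair(h(pair(pair(pair(b, e), pair(b, a)), pair(e, e))), e)))  →  h(pair(b, pair(h(pair(pair(b, e), pair(b, a))), e)))   [R4 at 1.2.1]
2. h(pair(b, pair(h(pair(pair(b, e), pair(b, a))), e)))  →  h(pair(b, pair(e, e)))   [R3 at 1.2.1]
3. h(pair(b, pair(e, e)))  →  h(b)   [R4 at ε]
4. h(b)  →  e   [R5 at ε]

e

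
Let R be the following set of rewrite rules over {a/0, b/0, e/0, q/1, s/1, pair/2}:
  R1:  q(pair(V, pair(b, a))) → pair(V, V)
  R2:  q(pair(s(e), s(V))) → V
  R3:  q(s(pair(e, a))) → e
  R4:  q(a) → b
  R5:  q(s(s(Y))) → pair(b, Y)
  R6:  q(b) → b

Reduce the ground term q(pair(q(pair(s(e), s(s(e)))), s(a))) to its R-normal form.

1. q(pair(q(pair(s(e), s(s(e)))), s(a)))  →  q(pair(s(e), s(a)))   [R2 at 1.1]
2. q(pair(s(e), s(a)))  →  a   [R2 at ε]

a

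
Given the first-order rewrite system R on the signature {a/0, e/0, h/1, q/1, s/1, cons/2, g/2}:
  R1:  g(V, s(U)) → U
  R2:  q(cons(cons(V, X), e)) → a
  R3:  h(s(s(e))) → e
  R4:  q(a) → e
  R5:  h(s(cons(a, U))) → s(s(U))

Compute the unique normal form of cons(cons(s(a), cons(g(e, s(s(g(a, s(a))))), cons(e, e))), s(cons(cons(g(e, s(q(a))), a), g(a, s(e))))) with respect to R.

cons(cons(s(a), cons(s(a), cons(e, e))), s(cons(cons(e, a), e)))

1. cons(cons(s(a), cons(g(e, s(s(g(a, s(a))))), cons(e, e))), s(cons(cons(g(e, s(q(a))), a), g(a, s(e)))))  →  cons(cons(s(a), cons(s(g(a, s(a))), cons(e, e))), s(cons(cons(g(e, s(q(a))), a), g(a, s(e)))))   [R1 at 1.2.1]
2. cons(cons(s(a), cons(s(g(a, s(a))), cons(e, e))), s(cons(cons(g(e, s(q(a))), a), g(a, s(e)))))  →  cons(cons(s(a), cons(s(a), cons(e, e))), s(cons(cons(g(e, s(q(a))), a), g(a, s(e)))))   [R1 at 1.2.1.1]
3. cons(cons(s(a), cons(s(a), cons(e, e))), s(cons(cons(g(e, s(q(a))), a), g(a, s(e)))))  →  cons(cons(s(a), cons(s(a), cons(e, e))), s(cons(cons(q(a), a), g(a, s(e)))))   [R1 at 2.1.1.1]
4. cons(cons(s(a), cons(s(a), cons(e, e))), s(cons(cons(q(a), a), g(a, s(e)))))  →  cons(cons(s(a), cons(s(a), cons(e, e))), s(cons(cons(e, a), g(a, s(e)))))   [R4 at 2.1.1.1]
5. cons(cons(s(a), cons(s(a), cons(e, e))), s(cons(cons(e, a), g(a, s(e)))))  →  cons(cons(s(a), cons(s(a), cons(e, e))), s(cons(cons(e, a), e)))   [R1 at 2.1.2]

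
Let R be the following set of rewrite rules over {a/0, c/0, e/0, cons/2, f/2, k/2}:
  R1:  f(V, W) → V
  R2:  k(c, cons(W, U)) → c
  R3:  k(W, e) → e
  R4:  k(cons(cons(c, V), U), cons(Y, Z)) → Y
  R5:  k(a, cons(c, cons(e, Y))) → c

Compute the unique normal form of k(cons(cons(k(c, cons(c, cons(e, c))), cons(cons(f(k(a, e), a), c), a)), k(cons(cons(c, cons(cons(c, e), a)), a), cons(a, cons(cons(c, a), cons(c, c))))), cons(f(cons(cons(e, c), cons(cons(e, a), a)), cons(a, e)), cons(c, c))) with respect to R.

cons(cons(e, c), cons(cons(e, a), a))

1. k(cons(cons(k(c, cons(c, cons(e, c))), cons(cons(f(k(a, e), a), c), a)), k(cons(cons(c, cons(cons(c, e), a)), a), cons(a, cons(cons(c, a), cons(c, c))))), cons(f(cons(cons(e, c), cons(cons(e, a), a)), cons(a, e)), cons(c, c)))  →  k(cons(cons(c, cons(cons(f(k(a, e), a), c), a)), k(cons(cons(c, cons(cons(c, e), a)), a), cons(a, cons(cons(c, a), cons(c, c))))), cons(f(cons(cons(e, c), cons(cons(e, a), a)), cons(a, e)), cons(c, c)))   [R2 at 1.1.1]
2. k(cons(cons(c, cons(cons(f(k(a, e), a), c), a)), k(cons(cons(c, cons(cons(c, e), a)), a), cons(a, cons(cons(c, a), cons(c, c))))), cons(f(cons(cons(e, c), cons(cons(e, a), a)), cons(a, e)), cons(c, c)))  →  f(cons(cons(e, c), cons(cons(e, a), a)), cons(a, e))   [R4 at ε]
3. f(cons(cons(e, c), cons(cons(e, a), a)), cons(a, e))  →  cons(cons(e, c), cons(cons(e, a), a))   [R1 at ε]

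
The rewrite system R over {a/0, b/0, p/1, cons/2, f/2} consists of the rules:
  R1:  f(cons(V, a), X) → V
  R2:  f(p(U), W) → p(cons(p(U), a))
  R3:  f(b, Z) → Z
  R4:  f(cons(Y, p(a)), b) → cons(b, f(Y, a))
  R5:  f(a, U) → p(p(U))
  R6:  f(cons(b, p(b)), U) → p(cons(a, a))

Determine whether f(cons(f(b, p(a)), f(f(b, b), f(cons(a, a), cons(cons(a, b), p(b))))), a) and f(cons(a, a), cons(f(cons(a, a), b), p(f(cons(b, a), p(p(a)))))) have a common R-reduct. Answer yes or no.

Reduce t₁ = f(cons(f(b, p(a)), f(f(b, b), f(cons(a, a), cons(cons(a, b), p(b))))), a):
1. f(cons(f(b, p(a)), f(f(b, b), f(cons(a, a), cons(cons(a, b), p(b))))), a)  →  f(cons(p(a), f(f(b, b), f(cons(a, a), cons(cons(a, b), p(b))))), a)   [R3 at 1.1]
2. f(cons(p(a), f(f(b, b), f(cons(a, a), cons(cons(a, b), p(b))))), a)  →  f(cons(p(a), f(b, f(cons(a, a), cons(cons(a, b), p(b))))), a)   [R3 at 1.2.1]
3. f(cons(p(a), f(b, f(cons(a, a), cons(cons(a, b), p(b))))), a)  →  f(cons(p(a), f(cons(a, a), cons(cons(a, b), p(b)))), a)   [R3 at 1.2]
4. f(cons(p(a), f(cons(a, a), cons(cons(a, b), p(b)))), a)  →  f(cons(p(a), a), a)   [R1 at 1.2]
5. f(cons(p(a), a), a)  →  p(a)   [R1 at ε]

Reduce t₂ = f(cons(a, a), cons(f(cons(a, a), b), p(f(cons(b, a), p(p(a)))))):
1. f(cons(a, a), cons(f(cons(a, a), b), p(f(cons(b, a), p(p(a))))))  →  a   [R1 at ε]

no — NF(t₁) = p(a), NF(t₂) = a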